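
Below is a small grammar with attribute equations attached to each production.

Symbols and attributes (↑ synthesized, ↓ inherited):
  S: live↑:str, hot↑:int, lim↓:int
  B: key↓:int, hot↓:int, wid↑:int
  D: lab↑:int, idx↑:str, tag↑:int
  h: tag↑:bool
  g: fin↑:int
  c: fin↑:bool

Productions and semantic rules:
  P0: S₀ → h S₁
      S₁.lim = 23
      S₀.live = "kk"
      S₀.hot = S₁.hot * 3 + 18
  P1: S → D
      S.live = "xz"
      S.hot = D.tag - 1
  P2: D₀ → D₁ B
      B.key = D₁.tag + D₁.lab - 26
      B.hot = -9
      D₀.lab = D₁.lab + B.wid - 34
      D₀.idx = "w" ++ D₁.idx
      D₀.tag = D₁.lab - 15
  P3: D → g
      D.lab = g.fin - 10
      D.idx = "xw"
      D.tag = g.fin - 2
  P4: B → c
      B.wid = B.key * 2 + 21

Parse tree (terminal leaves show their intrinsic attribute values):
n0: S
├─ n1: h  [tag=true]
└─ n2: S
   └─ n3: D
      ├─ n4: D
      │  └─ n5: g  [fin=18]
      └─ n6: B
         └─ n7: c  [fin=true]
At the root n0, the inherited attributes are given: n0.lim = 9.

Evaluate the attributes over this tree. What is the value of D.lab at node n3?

1. n0.lim = 9  [given at root]
2. n1.tag = true  [terminal]
3. n2.lim = 23  [23]
4. n5.fin = 18  [terminal]
5. n4.lab = 8  [g.fin - 10]
6. n4.idx = "xw"  ["xw"]
7. n4.tag = 16  [g.fin - 2]
8. n6.key = -2  [D₁.tag + D₁.lab - 26]
9. n6.hot = -9  [-9]
10. n7.fin = true  [terminal]
11. n6.wid = 17  [B.key * 2 + 21]
12. n3.lab = -9  [D₁.lab + B.wid - 34]
13. n3.idx = "wxw"  ["w" ++ D₁.idx]
14. n3.tag = -7  [D₁.lab - 15]
15. n2.live = "xz"  ["xz"]
16. n2.hot = -8  [D.tag - 1]
17. n0.live = "kk"  ["kk"]
18. n0.hot = -6  [S₁.hot * 3 + 18]

-9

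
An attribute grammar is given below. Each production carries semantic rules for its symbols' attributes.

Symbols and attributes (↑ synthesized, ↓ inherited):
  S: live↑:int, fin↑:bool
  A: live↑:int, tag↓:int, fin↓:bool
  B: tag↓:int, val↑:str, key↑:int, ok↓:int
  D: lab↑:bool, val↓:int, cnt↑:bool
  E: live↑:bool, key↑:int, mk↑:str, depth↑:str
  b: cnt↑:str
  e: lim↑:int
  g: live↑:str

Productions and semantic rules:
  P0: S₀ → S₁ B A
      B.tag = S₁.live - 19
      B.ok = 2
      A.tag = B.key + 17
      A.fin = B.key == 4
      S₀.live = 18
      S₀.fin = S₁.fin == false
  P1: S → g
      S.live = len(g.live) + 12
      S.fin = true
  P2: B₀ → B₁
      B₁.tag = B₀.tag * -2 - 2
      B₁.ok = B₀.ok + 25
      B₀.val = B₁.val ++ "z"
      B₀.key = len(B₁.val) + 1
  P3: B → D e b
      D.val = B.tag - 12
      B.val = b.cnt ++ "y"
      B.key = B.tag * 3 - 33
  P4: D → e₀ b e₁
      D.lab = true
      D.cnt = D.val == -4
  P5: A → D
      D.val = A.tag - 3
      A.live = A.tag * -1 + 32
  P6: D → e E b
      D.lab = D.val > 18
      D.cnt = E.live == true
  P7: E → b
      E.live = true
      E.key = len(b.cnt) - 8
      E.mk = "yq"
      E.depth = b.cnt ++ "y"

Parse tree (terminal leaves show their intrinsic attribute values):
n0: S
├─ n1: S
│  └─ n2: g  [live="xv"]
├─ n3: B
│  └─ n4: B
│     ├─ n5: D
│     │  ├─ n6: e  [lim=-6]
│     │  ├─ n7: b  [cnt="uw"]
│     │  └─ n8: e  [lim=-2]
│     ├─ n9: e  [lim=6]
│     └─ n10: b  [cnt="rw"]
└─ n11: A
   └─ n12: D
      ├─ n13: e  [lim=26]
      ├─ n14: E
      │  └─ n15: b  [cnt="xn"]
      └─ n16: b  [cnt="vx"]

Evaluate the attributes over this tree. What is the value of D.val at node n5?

1. n2.live = "xv"  [terminal]
2. n1.live = 14  [len(g.live) + 12]
3. n1.fin = true  [true]
4. n3.tag = -5  [S₁.live - 19]
5. n3.ok = 2  [2]
6. n4.tag = 8  [B₀.tag * -2 - 2]
7. n4.ok = 27  [B₀.ok + 25]
8. n5.val = -4  [B.tag - 12]
9. n6.lim = -6  [terminal]
10. n7.cnt = "uw"  [terminal]
11. n8.lim = -2  [terminal]
12. n5.lab = true  [true]
13. n5.cnt = true  [D.val == -4]
14. n9.lim = 6  [terminal]
15. n10.cnt = "rw"  [terminal]
16. n4.val = "rwy"  [b.cnt ++ "y"]
17. n4.key = -9  [B.tag * 3 - 33]
18. n3.val = "rwyz"  [B₁.val ++ "z"]
19. n3.key = 4  [len(B₁.val) + 1]
20. n11.tag = 21  [B.key + 17]
21. n11.fin = true  [B.key == 4]
22. n12.val = 18  [A.tag - 3]
23. n13.lim = 26  [terminal]
24. n15.cnt = "xn"  [terminal]
25. n14.live = true  [true]
26. n14.key = -6  [len(b.cnt) - 8]
27. n14.mk = "yq"  ["yq"]
28. n14.depth = "xny"  [b.cnt ++ "y"]
29. n16.cnt = "vx"  [terminal]
30. n12.lab = false  [D.val > 18]
31. n12.cnt = true  [E.live == true]
32. n11.live = 11  [A.tag * -1 + 32]
33. n0.live = 18  [18]
34. n0.fin = false  [S₁.fin == false]

-4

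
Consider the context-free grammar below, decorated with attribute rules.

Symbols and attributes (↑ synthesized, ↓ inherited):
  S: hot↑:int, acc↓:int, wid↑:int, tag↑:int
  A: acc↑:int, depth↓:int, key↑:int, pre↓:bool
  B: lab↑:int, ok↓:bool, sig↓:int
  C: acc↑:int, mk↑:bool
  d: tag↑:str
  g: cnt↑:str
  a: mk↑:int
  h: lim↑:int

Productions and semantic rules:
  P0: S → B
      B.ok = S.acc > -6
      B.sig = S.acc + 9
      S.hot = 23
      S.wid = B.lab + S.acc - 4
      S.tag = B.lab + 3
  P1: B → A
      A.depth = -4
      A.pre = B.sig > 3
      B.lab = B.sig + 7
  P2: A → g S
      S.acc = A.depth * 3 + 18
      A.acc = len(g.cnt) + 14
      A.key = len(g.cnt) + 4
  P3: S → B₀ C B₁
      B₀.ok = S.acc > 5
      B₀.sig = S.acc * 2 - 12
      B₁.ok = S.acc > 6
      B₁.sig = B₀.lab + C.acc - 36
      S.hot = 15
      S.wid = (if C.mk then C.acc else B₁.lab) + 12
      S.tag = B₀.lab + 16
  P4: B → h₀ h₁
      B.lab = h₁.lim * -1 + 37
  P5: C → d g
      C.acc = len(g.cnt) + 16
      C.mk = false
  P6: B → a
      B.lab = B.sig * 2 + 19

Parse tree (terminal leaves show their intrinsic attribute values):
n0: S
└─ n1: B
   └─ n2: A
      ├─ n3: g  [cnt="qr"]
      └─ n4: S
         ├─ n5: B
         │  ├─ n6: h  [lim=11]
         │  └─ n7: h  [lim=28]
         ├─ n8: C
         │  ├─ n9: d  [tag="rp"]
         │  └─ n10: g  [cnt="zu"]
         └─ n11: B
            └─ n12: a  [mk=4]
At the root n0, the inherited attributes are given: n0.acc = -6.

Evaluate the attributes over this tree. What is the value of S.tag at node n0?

13

1. n0.acc = -6  [given at root]
2. n1.ok = false  [S.acc > -6]
3. n1.sig = 3  [S.acc + 9]
4. n2.depth = -4  [-4]
5. n2.pre = false  [B.sig > 3]
6. n3.cnt = "qr"  [terminal]
7. n4.acc = 6  [A.depth * 3 + 18]
8. n5.ok = true  [S.acc > 5]
9. n5.sig = 0  [S.acc * 2 - 12]
10. n6.lim = 11  [terminal]
11. n7.lim = 28  [terminal]
12. n5.lab = 9  [h₁.lim * -1 + 37]
13. n9.tag = "rp"  [terminal]
14. n10.cnt = "zu"  [terminal]
15. n8.acc = 18  [len(g.cnt) + 16]
16. n8.mk = false  [false]
17. n11.ok = false  [S.acc > 6]
18. n11.sig = -9  [B₀.lab + C.acc - 36]
19. n12.mk = 4  [terminal]
20. n11.lab = 1  [B.sig * 2 + 19]
21. n4.hot = 15  [15]
22. n4.wid = 13  [(if C.mk then C.acc else B₁.lab) + 12]
23. n4.tag = 25  [B₀.lab + 16]
24. n2.acc = 16  [len(g.cnt) + 14]
25. n2.key = 6  [len(g.cnt) + 4]
26. n1.lab = 10  [B.sig + 7]
27. n0.hot = 23  [23]
28. n0.wid = 0  [B.lab + S.acc - 4]
29. n0.tag = 13  [B.lab + 3]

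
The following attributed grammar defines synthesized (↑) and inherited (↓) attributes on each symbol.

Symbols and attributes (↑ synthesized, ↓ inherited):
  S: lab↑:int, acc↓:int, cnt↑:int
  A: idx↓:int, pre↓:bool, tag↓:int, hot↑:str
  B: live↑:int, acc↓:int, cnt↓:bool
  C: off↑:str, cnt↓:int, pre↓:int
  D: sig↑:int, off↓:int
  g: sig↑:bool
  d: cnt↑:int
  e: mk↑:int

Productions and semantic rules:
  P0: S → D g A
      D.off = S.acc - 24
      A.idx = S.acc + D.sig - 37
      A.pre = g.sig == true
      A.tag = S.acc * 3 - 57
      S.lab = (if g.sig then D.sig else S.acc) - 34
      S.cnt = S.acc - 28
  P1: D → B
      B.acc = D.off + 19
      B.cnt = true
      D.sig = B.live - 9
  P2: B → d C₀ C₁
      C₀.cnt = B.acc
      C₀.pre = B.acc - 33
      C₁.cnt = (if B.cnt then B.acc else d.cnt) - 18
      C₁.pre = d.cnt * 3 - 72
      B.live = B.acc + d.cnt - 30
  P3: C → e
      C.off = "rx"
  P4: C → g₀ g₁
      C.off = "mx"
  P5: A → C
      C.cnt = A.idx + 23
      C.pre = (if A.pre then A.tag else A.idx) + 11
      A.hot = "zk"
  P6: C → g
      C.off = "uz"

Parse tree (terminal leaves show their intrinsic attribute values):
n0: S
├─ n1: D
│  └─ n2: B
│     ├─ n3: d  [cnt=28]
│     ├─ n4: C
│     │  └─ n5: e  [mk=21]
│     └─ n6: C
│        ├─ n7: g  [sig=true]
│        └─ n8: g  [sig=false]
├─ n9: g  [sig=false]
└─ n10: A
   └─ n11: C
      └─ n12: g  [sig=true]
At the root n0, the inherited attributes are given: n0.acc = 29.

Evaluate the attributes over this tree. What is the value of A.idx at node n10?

1. n0.acc = 29  [given at root]
2. n1.off = 5  [S.acc - 24]
3. n2.acc = 24  [D.off + 19]
4. n2.cnt = true  [true]
5. n3.cnt = 28  [terminal]
6. n4.cnt = 24  [B.acc]
7. n4.pre = -9  [B.acc - 33]
8. n5.mk = 21  [terminal]
9. n4.off = "rx"  ["rx"]
10. n6.cnt = 6  [(if B.cnt then B.acc else d.cnt) - 18]
11. n6.pre = 12  [d.cnt * 3 - 72]
12. n7.sig = true  [terminal]
13. n8.sig = false  [terminal]
14. n6.off = "mx"  ["mx"]
15. n2.live = 22  [B.acc + d.cnt - 30]
16. n1.sig = 13  [B.live - 9]
17. n9.sig = false  [terminal]
18. n10.idx = 5  [S.acc + D.sig - 37]
19. n10.pre = false  [g.sig == true]
20. n10.tag = 30  [S.acc * 3 - 57]
21. n11.cnt = 28  [A.idx + 23]
22. n11.pre = 16  [(if A.pre then A.tag else A.idx) + 11]
23. n12.sig = true  [terminal]
24. n11.off = "uz"  ["uz"]
25. n10.hot = "zk"  ["zk"]
26. n0.lab = -5  [(if g.sig then D.sig else S.acc) - 34]
27. n0.cnt = 1  [S.acc - 28]

5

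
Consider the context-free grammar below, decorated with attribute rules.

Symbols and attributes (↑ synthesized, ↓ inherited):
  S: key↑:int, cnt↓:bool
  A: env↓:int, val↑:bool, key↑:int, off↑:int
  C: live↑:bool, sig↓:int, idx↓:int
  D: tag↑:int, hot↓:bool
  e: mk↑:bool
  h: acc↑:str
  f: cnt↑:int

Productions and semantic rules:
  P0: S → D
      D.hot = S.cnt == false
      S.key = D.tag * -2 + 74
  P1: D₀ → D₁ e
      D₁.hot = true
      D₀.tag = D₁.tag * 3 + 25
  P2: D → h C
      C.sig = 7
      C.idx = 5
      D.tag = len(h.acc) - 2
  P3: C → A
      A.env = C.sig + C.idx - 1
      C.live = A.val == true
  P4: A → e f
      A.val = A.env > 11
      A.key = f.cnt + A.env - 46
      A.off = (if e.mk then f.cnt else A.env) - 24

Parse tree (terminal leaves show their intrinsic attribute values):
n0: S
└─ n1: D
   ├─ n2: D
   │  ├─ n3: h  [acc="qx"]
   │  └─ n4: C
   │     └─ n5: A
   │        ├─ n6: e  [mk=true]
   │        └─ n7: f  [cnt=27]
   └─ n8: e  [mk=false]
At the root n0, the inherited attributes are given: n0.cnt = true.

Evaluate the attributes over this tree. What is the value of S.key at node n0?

1. n0.cnt = true  [given at root]
2. n1.hot = false  [S.cnt == false]
3. n2.hot = true  [true]
4. n3.acc = "qx"  [terminal]
5. n4.sig = 7  [7]
6. n4.idx = 5  [5]
7. n5.env = 11  [C.sig + C.idx - 1]
8. n6.mk = true  [terminal]
9. n7.cnt = 27  [terminal]
10. n5.val = false  [A.env > 11]
11. n5.key = -8  [f.cnt + A.env - 46]
12. n5.off = 3  [(if e.mk then f.cnt else A.env) - 24]
13. n4.live = false  [A.val == true]
14. n2.tag = 0  [len(h.acc) - 2]
15. n8.mk = false  [terminal]
16. n1.tag = 25  [D₁.tag * 3 + 25]
17. n0.key = 24  [D.tag * -2 + 74]

24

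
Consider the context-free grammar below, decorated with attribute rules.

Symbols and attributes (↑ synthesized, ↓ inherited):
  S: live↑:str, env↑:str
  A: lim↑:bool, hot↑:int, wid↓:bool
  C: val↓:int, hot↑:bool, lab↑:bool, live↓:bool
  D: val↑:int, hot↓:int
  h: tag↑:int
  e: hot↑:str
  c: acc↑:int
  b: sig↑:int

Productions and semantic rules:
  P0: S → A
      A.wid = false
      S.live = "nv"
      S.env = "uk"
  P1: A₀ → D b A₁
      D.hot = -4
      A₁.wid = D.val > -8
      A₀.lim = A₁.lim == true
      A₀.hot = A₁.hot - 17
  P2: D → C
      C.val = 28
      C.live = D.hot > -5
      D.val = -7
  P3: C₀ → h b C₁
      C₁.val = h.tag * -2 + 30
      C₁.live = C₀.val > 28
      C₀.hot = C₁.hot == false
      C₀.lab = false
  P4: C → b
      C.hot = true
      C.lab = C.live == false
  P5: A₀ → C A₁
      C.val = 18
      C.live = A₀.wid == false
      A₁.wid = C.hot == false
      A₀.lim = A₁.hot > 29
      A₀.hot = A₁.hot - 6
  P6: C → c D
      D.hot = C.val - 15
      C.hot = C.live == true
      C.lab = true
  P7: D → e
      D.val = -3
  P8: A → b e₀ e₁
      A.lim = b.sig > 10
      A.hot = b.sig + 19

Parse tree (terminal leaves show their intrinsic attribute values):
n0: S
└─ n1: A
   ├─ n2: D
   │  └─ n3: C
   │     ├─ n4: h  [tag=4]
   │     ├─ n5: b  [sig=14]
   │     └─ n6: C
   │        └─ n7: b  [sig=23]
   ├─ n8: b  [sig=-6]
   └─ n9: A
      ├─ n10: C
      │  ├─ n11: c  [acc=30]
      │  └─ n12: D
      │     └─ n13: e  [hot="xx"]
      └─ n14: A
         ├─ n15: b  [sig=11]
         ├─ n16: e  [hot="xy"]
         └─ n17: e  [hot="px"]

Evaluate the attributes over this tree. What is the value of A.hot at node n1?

1. n1.wid = false  [false]
2. n2.hot = -4  [-4]
3. n3.val = 28  [28]
4. n3.live = true  [D.hot > -5]
5. n4.tag = 4  [terminal]
6. n5.sig = 14  [terminal]
7. n6.val = 22  [h.tag * -2 + 30]
8. n6.live = false  [C₀.val > 28]
9. n7.sig = 23  [terminal]
10. n6.hot = true  [true]
11. n6.lab = true  [C.live == false]
12. n3.hot = false  [C₁.hot == false]
13. n3.lab = false  [false]
14. n2.val = -7  [-7]
15. n8.sig = -6  [terminal]
16. n9.wid = true  [D.val > -8]
17. n10.val = 18  [18]
18. n10.live = false  [A₀.wid == false]
19. n11.acc = 30  [terminal]
20. n12.hot = 3  [C.val - 15]
21. n13.hot = "xx"  [terminal]
22. n12.val = -3  [-3]
23. n10.hot = false  [C.live == true]
24. n10.lab = true  [true]
25. n14.wid = true  [C.hot == false]
26. n15.sig = 11  [terminal]
27. n16.hot = "xy"  [terminal]
28. n17.hot = "px"  [terminal]
29. n14.lim = true  [b.sig > 10]
30. n14.hot = 30  [b.sig + 19]
31. n9.lim = true  [A₁.hot > 29]
32. n9.hot = 24  [A₁.hot - 6]
33. n1.lim = true  [A₁.lim == true]
34. n1.hot = 7  [A₁.hot - 17]
35. n0.live = "nv"  ["nv"]
36. n0.env = "uk"  ["uk"]

7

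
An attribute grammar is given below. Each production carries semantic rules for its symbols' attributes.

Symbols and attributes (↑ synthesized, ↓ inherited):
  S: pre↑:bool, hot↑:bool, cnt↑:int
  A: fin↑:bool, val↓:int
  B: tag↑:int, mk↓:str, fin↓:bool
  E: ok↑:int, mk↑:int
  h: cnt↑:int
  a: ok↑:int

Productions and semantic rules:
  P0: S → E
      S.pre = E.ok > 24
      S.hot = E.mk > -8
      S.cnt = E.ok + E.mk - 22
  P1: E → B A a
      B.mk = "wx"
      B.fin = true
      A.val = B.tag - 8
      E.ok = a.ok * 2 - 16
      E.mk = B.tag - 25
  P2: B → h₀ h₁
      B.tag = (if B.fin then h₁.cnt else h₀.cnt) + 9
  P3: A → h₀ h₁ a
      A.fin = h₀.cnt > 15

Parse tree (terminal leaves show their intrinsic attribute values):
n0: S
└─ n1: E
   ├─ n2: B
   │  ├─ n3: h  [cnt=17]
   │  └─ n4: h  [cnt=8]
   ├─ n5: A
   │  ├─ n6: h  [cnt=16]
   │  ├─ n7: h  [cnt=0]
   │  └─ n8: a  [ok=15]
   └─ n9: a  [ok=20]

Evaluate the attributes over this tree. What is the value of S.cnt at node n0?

1. n2.mk = "wx"  ["wx"]
2. n2.fin = true  [true]
3. n3.cnt = 17  [terminal]
4. n4.cnt = 8  [terminal]
5. n2.tag = 17  [(if B.fin then h₁.cnt else h₀.cnt) + 9]
6. n5.val = 9  [B.tag - 8]
7. n6.cnt = 16  [terminal]
8. n7.cnt = 0  [terminal]
9. n8.ok = 15  [terminal]
10. n5.fin = true  [h₀.cnt > 15]
11. n9.ok = 20  [terminal]
12. n1.ok = 24  [a.ok * 2 - 16]
13. n1.mk = -8  [B.tag - 25]
14. n0.pre = false  [E.ok > 24]
15. n0.hot = false  [E.mk > -8]
16. n0.cnt = -6  [E.ok + E.mk - 22]

-6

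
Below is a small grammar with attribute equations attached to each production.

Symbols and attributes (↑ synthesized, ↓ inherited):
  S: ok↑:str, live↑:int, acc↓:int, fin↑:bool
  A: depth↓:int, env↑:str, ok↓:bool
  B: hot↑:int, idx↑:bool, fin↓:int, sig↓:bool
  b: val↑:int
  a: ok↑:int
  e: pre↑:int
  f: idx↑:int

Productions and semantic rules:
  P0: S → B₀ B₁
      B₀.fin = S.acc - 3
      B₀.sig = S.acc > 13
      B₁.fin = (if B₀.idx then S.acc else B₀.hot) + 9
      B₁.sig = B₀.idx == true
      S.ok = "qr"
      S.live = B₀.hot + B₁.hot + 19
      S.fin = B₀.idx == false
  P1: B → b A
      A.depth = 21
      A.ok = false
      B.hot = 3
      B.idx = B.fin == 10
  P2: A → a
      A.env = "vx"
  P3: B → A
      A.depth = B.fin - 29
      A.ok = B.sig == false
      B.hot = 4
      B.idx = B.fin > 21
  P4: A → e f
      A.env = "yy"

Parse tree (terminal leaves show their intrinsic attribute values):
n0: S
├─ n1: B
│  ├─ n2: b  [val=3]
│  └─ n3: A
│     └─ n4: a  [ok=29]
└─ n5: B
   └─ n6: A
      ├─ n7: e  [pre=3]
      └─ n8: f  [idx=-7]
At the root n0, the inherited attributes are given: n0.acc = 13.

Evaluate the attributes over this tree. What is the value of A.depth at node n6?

-7

1. n0.acc = 13  [given at root]
2. n1.fin = 10  [S.acc - 3]
3. n1.sig = false  [S.acc > 13]
4. n2.val = 3  [terminal]
5. n3.depth = 21  [21]
6. n3.ok = false  [false]
7. n4.ok = 29  [terminal]
8. n3.env = "vx"  ["vx"]
9. n1.hot = 3  [3]
10. n1.idx = true  [B.fin == 10]
11. n5.fin = 22  [(if B₀.idx then S.acc else B₀.hot) + 9]
12. n5.sig = true  [B₀.idx == true]
13. n6.depth = -7  [B.fin - 29]
14. n6.ok = false  [B.sig == false]
15. n7.pre = 3  [terminal]
16. n8.idx = -7  [terminal]
17. n6.env = "yy"  ["yy"]
18. n5.hot = 4  [4]
19. n5.idx = true  [B.fin > 21]
20. n0.ok = "qr"  ["qr"]
21. n0.live = 26  [B₀.hot + B₁.hot + 19]
22. n0.fin = false  [B₀.idx == false]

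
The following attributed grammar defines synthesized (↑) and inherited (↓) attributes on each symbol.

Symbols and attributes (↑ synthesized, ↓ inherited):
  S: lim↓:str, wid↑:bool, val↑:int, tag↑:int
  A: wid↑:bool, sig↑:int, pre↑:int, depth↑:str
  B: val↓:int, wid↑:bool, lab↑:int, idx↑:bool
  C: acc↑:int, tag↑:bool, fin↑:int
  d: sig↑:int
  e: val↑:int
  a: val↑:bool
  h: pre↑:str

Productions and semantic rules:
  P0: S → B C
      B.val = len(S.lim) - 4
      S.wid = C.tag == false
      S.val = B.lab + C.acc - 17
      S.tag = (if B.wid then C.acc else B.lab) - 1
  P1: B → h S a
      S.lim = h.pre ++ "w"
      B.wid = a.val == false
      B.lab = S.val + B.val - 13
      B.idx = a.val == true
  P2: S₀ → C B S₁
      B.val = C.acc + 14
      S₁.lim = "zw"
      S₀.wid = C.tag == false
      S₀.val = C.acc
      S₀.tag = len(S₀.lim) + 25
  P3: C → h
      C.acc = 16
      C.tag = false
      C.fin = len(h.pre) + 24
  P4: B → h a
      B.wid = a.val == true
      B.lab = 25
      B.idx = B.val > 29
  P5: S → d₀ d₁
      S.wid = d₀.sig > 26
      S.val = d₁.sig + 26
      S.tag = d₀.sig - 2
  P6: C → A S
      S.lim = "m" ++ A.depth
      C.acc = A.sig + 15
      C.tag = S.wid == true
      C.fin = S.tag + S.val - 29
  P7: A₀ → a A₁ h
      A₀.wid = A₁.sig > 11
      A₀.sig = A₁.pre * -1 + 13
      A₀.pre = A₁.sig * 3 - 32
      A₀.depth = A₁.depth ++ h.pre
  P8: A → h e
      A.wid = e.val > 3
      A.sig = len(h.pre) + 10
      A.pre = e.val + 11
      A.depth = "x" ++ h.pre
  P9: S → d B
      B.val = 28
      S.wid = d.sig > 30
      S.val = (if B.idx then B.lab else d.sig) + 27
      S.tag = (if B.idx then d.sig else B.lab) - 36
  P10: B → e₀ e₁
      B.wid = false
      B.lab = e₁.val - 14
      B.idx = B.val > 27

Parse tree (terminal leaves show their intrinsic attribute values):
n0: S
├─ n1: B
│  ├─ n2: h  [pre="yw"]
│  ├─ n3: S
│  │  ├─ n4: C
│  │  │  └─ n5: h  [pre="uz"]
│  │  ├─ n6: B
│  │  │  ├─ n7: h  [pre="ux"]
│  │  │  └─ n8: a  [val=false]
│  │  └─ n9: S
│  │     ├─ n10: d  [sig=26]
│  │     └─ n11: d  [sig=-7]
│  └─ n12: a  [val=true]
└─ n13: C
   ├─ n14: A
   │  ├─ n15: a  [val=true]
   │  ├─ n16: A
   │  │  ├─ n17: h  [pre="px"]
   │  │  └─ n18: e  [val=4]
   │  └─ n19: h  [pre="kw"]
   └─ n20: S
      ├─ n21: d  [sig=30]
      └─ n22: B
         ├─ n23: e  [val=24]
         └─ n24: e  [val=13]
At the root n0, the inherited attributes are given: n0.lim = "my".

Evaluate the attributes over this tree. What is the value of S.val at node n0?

1. n0.lim = "my"  [given at root]
2. n1.val = -2  [len(S.lim) - 4]
3. n2.pre = "yw"  [terminal]
4. n3.lim = "yww"  [h.pre ++ "w"]
5. n5.pre = "uz"  [terminal]
6. n4.acc = 16  [16]
7. n4.tag = false  [false]
8. n4.fin = 26  [len(h.pre) + 24]
9. n6.val = 30  [C.acc + 14]
10. n7.pre = "ux"  [terminal]
11. n8.val = false  [terminal]
12. n6.wid = false  [a.val == true]
13. n6.lab = 25  [25]
14. n6.idx = true  [B.val > 29]
15. n9.lim = "zw"  ["zw"]
16. n10.sig = 26  [terminal]
17. n11.sig = -7  [terminal]
18. n9.wid = false  [d₀.sig > 26]
19. n9.val = 19  [d₁.sig + 26]
20. n9.tag = 24  [d₀.sig - 2]
21. n3.wid = true  [C.tag == false]
22. n3.val = 16  [C.acc]
23. n3.tag = 28  [len(S₀.lim) + 25]
24. n12.val = true  [terminal]
25. n1.wid = false  [a.val == false]
26. n1.lab = 1  [S.val + B.val - 13]
27. n1.idx = true  [a.val == true]
28. n15.val = true  [terminal]
29. n17.pre = "px"  [terminal]
30. n18.val = 4  [terminal]
31. n16.wid = true  [e.val > 3]
32. n16.sig = 12  [len(h.pre) + 10]
33. n16.pre = 15  [e.val + 11]
34. n16.depth = "xpx"  ["x" ++ h.pre]
35. n19.pre = "kw"  [terminal]
36. n14.wid = true  [A₁.sig > 11]
37. n14.sig = -2  [A₁.pre * -1 + 13]
38. n14.pre = 4  [A₁.sig * 3 - 32]
39. n14.depth = "xpxkw"  [A₁.depth ++ h.pre]
40. n20.lim = "mxpxkw"  ["m" ++ A.depth]
41. n21.sig = 30  [terminal]
42. n22.val = 28  [28]
43. n23.val = 24  [terminal]
44. n24.val = 13  [terminal]
45. n22.wid = false  [false]
46. n22.lab = -1  [e₁.val - 14]
47. n22.idx = true  [B.val > 27]
48. n20.wid = false  [d.sig > 30]
49. n20.val = 26  [(if B.idx then B.lab else d.sig) + 27]
50. n20.tag = -6  [(if B.idx then d.sig else B.lab) - 36]
51. n13.acc = 13  [A.sig + 15]
52. n13.tag = false  [S.wid == true]
53. n13.fin = -9  [S.tag + S.val - 29]
54. n0.wid = true  [C.tag == false]
55. n0.val = -3  [B.lab + C.acc - 17]
56. n0.tag = 0  [(if B.wid then C.acc else B.lab) - 1]

-3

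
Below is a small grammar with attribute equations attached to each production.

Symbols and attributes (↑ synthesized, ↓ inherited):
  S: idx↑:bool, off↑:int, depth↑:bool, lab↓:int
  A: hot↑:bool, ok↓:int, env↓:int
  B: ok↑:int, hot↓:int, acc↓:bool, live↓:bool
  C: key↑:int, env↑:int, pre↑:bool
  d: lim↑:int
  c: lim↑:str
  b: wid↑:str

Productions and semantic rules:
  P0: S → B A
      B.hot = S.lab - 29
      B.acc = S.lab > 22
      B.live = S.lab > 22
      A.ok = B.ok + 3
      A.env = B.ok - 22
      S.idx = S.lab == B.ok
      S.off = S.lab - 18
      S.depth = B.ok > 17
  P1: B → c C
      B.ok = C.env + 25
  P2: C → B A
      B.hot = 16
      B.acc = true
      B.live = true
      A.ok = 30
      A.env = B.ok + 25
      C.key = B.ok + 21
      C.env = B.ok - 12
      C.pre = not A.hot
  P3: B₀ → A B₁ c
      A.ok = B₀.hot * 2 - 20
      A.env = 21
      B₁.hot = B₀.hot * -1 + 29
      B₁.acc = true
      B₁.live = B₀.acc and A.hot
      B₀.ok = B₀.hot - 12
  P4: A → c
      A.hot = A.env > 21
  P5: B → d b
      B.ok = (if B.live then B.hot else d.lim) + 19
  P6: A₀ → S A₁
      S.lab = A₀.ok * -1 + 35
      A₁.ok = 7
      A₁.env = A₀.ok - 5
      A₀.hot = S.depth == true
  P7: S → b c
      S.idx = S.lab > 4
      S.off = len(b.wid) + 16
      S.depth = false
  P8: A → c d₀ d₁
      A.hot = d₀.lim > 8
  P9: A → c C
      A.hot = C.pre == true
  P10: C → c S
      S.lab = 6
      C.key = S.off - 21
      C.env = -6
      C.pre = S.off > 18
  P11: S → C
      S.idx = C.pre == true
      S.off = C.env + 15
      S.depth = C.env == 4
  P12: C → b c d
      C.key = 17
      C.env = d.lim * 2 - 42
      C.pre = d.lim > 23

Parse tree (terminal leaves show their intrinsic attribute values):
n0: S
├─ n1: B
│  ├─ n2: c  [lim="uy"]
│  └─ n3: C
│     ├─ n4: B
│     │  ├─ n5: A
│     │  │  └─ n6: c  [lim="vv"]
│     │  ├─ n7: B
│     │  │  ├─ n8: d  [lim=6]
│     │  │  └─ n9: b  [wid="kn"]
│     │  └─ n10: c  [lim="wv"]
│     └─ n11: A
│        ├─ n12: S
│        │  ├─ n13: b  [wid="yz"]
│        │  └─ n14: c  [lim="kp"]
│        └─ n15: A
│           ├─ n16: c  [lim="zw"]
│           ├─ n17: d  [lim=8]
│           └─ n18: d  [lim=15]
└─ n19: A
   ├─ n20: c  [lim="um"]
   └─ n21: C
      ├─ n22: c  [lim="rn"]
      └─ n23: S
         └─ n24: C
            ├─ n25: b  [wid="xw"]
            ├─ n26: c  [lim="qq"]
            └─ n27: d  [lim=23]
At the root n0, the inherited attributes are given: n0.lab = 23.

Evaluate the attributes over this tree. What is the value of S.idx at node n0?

false

1. n0.lab = 23  [given at root]
2. n1.hot = -6  [S.lab - 29]
3. n1.acc = true  [S.lab > 22]
4. n1.live = true  [S.lab > 22]
5. n2.lim = "uy"  [terminal]
6. n4.hot = 16  [16]
7. n4.acc = true  [true]
8. n4.live = true  [true]
9. n5.ok = 12  [B₀.hot * 2 - 20]
10. n5.env = 21  [21]
11. n6.lim = "vv"  [terminal]
12. n5.hot = false  [A.env > 21]
13. n7.hot = 13  [B₀.hot * -1 + 29]
14. n7.acc = true  [true]
15. n7.live = false  [B₀.acc and A.hot]
16. n8.lim = 6  [terminal]
17. n9.wid = "kn"  [terminal]
18. n7.ok = 25  [(if B.live then B.hot else d.lim) + 19]
19. n10.lim = "wv"  [terminal]
20. n4.ok = 4  [B₀.hot - 12]
21. n11.ok = 30  [30]
22. n11.env = 29  [B.ok + 25]
23. n12.lab = 5  [A₀.ok * -1 + 35]
24. n13.wid = "yz"  [terminal]
25. n14.lim = "kp"  [terminal]
26. n12.idx = true  [S.lab > 4]
27. n12.off = 18  [len(b.wid) + 16]
28. n12.depth = false  [false]
29. n15.ok = 7  [7]
30. n15.env = 25  [A₀.ok - 5]
31. n16.lim = "zw"  [terminal]
32. n17.lim = 8  [terminal]
33. n18.lim = 15  [terminal]
34. n15.hot = false  [d₀.lim > 8]
35. n11.hot = false  [S.depth == true]
36. n3.key = 25  [B.ok + 21]
37. n3.env = -8  [B.ok - 12]
38. n3.pre = true  [not A.hot]
39. n1.ok = 17  [C.env + 25]
40. n19.ok = 20  [B.ok + 3]
41. n19.env = -5  [B.ok - 22]
42. n20.lim = "um"  [terminal]
43. n22.lim = "rn"  [terminal]
44. n23.lab = 6  [6]
45. n25.wid = "xw"  [terminal]
46. n26.lim = "qq"  [terminal]
47. n27.lim = 23  [terminal]
48. n24.key = 17  [17]
49. n24.env = 4  [d.lim * 2 - 42]
50. n24.pre = false  [d.lim > 23]
51. n23.idx = false  [C.pre == true]
52. n23.off = 19  [C.env + 15]
53. n23.depth = true  [C.env == 4]
54. n21.key = -2  [S.off - 21]
55. n21.env = -6  [-6]
56. n21.pre = true  [S.off > 18]
57. n19.hot = true  [C.pre == true]
58. n0.idx = false  [S.lab == B.ok]
59. n0.off = 5  [S.lab - 18]
60. n0.depth = false  [B.ok > 17]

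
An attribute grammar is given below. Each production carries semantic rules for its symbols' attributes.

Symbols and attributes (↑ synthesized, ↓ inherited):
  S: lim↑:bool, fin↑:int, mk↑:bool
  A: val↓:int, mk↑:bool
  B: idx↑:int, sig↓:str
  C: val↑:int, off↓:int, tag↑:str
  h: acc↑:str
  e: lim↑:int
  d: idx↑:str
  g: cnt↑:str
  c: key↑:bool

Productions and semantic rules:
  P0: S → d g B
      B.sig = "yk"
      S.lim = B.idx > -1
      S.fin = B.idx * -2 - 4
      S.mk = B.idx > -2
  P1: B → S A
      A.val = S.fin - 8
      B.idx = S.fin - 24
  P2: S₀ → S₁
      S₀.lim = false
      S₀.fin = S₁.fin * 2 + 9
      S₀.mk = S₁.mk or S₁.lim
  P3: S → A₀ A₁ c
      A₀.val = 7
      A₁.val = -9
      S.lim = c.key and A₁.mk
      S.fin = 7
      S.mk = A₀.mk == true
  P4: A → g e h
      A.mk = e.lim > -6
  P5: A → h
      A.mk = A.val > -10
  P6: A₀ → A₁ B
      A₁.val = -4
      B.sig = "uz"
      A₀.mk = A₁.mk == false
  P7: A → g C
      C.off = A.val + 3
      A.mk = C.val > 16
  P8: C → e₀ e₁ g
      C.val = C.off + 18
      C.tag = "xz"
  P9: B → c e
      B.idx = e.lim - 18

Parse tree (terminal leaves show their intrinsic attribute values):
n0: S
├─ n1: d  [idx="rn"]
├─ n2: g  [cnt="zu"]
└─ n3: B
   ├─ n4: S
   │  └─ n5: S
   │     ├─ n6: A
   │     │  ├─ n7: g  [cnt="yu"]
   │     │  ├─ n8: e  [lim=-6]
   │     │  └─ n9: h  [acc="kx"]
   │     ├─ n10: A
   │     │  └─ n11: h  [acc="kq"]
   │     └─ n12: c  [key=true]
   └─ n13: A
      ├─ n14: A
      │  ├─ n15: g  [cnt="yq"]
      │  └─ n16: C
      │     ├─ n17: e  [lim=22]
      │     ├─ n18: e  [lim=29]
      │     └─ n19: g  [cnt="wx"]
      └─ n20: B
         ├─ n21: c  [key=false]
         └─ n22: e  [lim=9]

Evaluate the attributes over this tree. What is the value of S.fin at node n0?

1. n1.idx = "rn"  [terminal]
2. n2.cnt = "zu"  [terminal]
3. n3.sig = "yk"  ["yk"]
4. n6.val = 7  [7]
5. n7.cnt = "yu"  [terminal]
6. n8.lim = -6  [terminal]
7. n9.acc = "kx"  [terminal]
8. n6.mk = false  [e.lim > -6]
9. n10.val = -9  [-9]
10. n11.acc = "kq"  [terminal]
11. n10.mk = true  [A.val > -10]
12. n12.key = true  [terminal]
13. n5.lim = true  [c.key and A₁.mk]
14. n5.fin = 7  [7]
15. n5.mk = false  [A₀.mk == true]
16. n4.lim = false  [false]
17. n4.fin = 23  [S₁.fin * 2 + 9]
18. n4.mk = true  [S₁.mk or S₁.lim]
19. n13.val = 15  [S.fin - 8]
20. n14.val = -4  [-4]
21. n15.cnt = "yq"  [terminal]
22. n16.off = -1  [A.val + 3]
23. n17.lim = 22  [terminal]
24. n18.lim = 29  [terminal]
25. n19.cnt = "wx"  [terminal]
26. n16.val = 17  [C.off + 18]
27. n16.tag = "xz"  ["xz"]
28. n14.mk = true  [C.val > 16]
29. n20.sig = "uz"  ["uz"]
30. n21.key = false  [terminal]
31. n22.lim = 9  [terminal]
32. n20.idx = -9  [e.lim - 18]
33. n13.mk = false  [A₁.mk == false]
34. n3.idx = -1  [S.fin - 24]
35. n0.lim = false  [B.idx > -1]
36. n0.fin = -2  [B.idx * -2 - 4]
37. n0.mk = true  [B.idx > -2]

-2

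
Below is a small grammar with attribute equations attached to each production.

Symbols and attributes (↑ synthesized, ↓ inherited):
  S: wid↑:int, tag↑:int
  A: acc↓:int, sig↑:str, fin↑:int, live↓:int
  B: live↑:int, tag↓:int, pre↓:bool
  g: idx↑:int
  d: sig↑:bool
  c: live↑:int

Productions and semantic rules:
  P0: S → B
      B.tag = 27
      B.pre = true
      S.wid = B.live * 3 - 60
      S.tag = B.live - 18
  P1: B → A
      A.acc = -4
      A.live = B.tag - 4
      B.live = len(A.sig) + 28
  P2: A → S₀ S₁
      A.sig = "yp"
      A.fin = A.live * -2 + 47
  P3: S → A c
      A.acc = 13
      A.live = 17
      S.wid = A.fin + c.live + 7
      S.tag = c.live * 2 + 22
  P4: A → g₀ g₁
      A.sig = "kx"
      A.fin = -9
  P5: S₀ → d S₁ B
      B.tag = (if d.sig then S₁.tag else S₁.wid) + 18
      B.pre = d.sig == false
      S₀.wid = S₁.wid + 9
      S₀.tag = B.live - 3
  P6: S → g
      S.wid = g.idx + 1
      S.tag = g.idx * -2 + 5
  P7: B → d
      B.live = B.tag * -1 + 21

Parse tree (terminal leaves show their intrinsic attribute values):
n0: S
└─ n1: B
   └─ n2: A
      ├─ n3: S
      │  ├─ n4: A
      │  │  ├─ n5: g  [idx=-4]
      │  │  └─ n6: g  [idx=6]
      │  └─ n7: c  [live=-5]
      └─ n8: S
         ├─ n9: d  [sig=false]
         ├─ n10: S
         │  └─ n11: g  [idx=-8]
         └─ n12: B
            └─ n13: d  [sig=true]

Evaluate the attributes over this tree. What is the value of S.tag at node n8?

7

1. n1.tag = 27  [27]
2. n1.pre = true  [true]
3. n2.acc = -4  [-4]
4. n2.live = 23  [B.tag - 4]
5. n4.acc = 13  [13]
6. n4.live = 17  [17]
7. n5.idx = -4  [terminal]
8. n6.idx = 6  [terminal]
9. n4.sig = "kx"  ["kx"]
10. n4.fin = -9  [-9]
11. n7.live = -5  [terminal]
12. n3.wid = -7  [A.fin + c.live + 7]
13. n3.tag = 12  [c.live * 2 + 22]
14. n9.sig = false  [terminal]
15. n11.idx = -8  [terminal]
16. n10.wid = -7  [g.idx + 1]
17. n10.tag = 21  [g.idx * -2 + 5]
18. n12.tag = 11  [(if d.sig then S₁.tag else S₁.wid) + 18]
19. n12.pre = true  [d.sig == false]
20. n13.sig = true  [terminal]
21. n12.live = 10  [B.tag * -1 + 21]
22. n8.wid = 2  [S₁.wid + 9]
23. n8.tag = 7  [B.live - 3]
24. n2.sig = "yp"  ["yp"]
25. n2.fin = 1  [A.live * -2 + 47]
26. n1.live = 30  [len(A.sig) + 28]
27. n0.wid = 30  [B.live * 3 - 60]
28. n0.tag = 12  [B.live - 18]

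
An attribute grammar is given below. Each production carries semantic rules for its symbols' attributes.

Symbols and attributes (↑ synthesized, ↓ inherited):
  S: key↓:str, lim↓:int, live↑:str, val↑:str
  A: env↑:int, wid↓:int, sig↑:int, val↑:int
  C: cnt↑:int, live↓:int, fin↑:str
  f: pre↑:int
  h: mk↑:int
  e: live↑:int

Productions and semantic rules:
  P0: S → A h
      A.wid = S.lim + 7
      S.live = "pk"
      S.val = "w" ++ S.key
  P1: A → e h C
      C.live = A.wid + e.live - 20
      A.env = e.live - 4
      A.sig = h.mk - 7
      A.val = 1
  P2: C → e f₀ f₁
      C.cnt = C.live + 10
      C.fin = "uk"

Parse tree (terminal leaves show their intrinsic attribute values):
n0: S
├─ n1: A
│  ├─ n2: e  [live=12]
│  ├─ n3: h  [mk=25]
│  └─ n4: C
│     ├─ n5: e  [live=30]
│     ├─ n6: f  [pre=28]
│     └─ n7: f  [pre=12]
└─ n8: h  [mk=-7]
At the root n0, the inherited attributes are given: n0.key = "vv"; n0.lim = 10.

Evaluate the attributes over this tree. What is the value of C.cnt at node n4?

19

1. n0.key = "vv"  [given at root]
2. n0.lim = 10  [given at root]
3. n1.wid = 17  [S.lim + 7]
4. n2.live = 12  [terminal]
5. n3.mk = 25  [terminal]
6. n4.live = 9  [A.wid + e.live - 20]
7. n5.live = 30  [terminal]
8. n6.pre = 28  [terminal]
9. n7.pre = 12  [terminal]
10. n4.cnt = 19  [C.live + 10]
11. n4.fin = "uk"  ["uk"]
12. n1.env = 8  [e.live - 4]
13. n1.sig = 18  [h.mk - 7]
14. n1.val = 1  [1]
15. n8.mk = -7  [terminal]
16. n0.live = "pk"  ["pk"]
17. n0.val = "wvv"  ["w" ++ S.key]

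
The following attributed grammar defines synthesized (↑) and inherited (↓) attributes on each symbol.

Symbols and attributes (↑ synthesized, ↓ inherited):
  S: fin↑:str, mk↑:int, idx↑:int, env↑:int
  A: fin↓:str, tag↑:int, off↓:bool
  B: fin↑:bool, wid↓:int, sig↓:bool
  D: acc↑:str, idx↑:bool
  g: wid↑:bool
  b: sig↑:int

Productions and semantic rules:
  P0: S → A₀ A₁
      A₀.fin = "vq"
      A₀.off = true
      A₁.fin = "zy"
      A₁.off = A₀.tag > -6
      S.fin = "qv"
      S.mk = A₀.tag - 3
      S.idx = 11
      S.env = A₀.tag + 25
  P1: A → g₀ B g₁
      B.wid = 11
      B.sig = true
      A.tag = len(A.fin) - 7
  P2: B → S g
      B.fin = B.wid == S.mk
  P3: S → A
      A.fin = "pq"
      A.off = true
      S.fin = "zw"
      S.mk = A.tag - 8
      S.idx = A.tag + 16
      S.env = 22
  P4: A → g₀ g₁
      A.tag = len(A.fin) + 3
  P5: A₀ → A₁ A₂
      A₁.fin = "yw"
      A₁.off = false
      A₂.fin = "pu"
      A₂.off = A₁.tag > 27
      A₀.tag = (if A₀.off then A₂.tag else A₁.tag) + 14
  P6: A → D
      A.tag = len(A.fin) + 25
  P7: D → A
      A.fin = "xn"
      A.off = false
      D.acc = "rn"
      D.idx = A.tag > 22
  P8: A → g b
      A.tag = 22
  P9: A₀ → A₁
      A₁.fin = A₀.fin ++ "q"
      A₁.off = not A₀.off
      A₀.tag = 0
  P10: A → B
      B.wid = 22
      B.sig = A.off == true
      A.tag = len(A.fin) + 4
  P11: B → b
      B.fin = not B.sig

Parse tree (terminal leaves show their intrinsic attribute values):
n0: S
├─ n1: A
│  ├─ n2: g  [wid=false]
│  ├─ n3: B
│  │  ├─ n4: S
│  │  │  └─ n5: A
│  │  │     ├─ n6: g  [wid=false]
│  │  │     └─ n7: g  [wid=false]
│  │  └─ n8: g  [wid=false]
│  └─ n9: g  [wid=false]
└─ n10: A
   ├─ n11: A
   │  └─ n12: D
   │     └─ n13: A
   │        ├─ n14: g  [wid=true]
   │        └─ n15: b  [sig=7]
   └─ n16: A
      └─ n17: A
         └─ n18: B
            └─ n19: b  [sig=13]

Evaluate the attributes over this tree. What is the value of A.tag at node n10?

1. n1.fin = "vq"  ["vq"]
2. n1.off = true  [true]
3. n2.wid = false  [terminal]
4. n3.wid = 11  [11]
5. n3.sig = true  [true]
6. n5.fin = "pq"  ["pq"]
7. n5.off = true  [true]
8. n6.wid = false  [terminal]
9. n7.wid = false  [terminal]
10. n5.tag = 5  [len(A.fin) + 3]
11. n4.fin = "zw"  ["zw"]
12. n4.mk = -3  [A.tag - 8]
13. n4.idx = 21  [A.tag + 16]
14. n4.env = 22  [22]
15. n8.wid = false  [terminal]
16. n3.fin = false  [B.wid == S.mk]
17. n9.wid = false  [terminal]
18. n1.tag = -5  [len(A.fin) - 7]
19. n10.fin = "zy"  ["zy"]
20. n10.off = true  [A₀.tag > -6]
21. n11.fin = "yw"  ["yw"]
22. n11.off = false  [false]
23. n13.fin = "xn"  ["xn"]
24. n13.off = false  [false]
25. n14.wid = true  [terminal]
26. n15.sig = 7  [terminal]
27. n13.tag = 22  [22]
28. n12.acc = "rn"  ["rn"]
29. n12.idx = false  [A.tag > 22]
30. n11.tag = 27  [len(A.fin) + 25]
31. n16.fin = "pu"  ["pu"]
32. n16.off = false  [A₁.tag > 27]
33. n17.fin = "puq"  [A₀.fin ++ "q"]
34. n17.off = true  [not A₀.off]
35. n18.wid = 22  [22]
36. n18.sig = true  [A.off == true]
37. n19.sig = 13  [terminal]
38. n18.fin = false  [not B.sig]
39. n17.tag = 7  [len(A.fin) + 4]
40. n16.tag = 0  [0]
41. n10.tag = 14  [(if A₀.off then A₂.tag else A₁.tag) + 14]
42. n0.fin = "qv"  ["qv"]
43. n0.mk = -8  [A₀.tag - 3]
44. n0.idx = 11  [11]
45. n0.env = 20  [A₀.tag + 25]

14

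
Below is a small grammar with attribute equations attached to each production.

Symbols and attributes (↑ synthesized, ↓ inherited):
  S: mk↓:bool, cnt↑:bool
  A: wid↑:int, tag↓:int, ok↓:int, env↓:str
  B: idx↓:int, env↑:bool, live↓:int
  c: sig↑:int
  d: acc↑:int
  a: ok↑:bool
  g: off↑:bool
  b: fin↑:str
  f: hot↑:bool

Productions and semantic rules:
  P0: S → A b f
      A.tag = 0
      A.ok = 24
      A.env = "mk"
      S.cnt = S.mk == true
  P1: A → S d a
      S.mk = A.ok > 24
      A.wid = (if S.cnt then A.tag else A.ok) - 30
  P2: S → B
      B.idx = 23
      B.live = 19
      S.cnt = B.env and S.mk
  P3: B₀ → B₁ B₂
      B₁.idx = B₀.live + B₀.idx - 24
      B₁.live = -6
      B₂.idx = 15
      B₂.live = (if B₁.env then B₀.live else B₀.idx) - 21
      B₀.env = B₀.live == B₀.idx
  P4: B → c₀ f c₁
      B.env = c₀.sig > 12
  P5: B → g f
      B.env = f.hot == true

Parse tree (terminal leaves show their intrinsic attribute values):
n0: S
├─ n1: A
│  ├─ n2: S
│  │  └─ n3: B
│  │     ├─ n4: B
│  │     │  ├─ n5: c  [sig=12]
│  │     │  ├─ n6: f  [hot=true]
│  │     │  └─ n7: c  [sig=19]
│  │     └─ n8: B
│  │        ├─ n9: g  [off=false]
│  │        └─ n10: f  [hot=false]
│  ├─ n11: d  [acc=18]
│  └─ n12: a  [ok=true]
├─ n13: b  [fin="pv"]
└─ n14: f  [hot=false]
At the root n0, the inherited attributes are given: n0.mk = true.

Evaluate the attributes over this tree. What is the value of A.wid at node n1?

1. n0.mk = true  [given at root]
2. n1.tag = 0  [0]
3. n1.ok = 24  [24]
4. n1.env = "mk"  ["mk"]
5. n2.mk = false  [A.ok > 24]
6. n3.idx = 23  [23]
7. n3.live = 19  [19]
8. n4.idx = 18  [B₀.live + B₀.idx - 24]
9. n4.live = -6  [-6]
10. n5.sig = 12  [terminal]
11. n6.hot = true  [terminal]
12. n7.sig = 19  [terminal]
13. n4.env = false  [c₀.sig > 12]
14. n8.idx = 15  [15]
15. n8.live = 2  [(if B₁.env then B₀.live else B₀.idx) - 21]
16. n9.off = false  [terminal]
17. n10.hot = false  [terminal]
18. n8.env = false  [f.hot == true]
19. n3.env = false  [B₀.live == B₀.idx]
20. n2.cnt = false  [B.env and S.mk]
21. n11.acc = 18  [terminal]
22. n12.ok = true  [terminal]
23. n1.wid = -6  [(if S.cnt then A.tag else A.ok) - 30]
24. n13.fin = "pv"  [terminal]
25. n14.hot = false  [terminal]
26. n0.cnt = true  [S.mk == true]

-6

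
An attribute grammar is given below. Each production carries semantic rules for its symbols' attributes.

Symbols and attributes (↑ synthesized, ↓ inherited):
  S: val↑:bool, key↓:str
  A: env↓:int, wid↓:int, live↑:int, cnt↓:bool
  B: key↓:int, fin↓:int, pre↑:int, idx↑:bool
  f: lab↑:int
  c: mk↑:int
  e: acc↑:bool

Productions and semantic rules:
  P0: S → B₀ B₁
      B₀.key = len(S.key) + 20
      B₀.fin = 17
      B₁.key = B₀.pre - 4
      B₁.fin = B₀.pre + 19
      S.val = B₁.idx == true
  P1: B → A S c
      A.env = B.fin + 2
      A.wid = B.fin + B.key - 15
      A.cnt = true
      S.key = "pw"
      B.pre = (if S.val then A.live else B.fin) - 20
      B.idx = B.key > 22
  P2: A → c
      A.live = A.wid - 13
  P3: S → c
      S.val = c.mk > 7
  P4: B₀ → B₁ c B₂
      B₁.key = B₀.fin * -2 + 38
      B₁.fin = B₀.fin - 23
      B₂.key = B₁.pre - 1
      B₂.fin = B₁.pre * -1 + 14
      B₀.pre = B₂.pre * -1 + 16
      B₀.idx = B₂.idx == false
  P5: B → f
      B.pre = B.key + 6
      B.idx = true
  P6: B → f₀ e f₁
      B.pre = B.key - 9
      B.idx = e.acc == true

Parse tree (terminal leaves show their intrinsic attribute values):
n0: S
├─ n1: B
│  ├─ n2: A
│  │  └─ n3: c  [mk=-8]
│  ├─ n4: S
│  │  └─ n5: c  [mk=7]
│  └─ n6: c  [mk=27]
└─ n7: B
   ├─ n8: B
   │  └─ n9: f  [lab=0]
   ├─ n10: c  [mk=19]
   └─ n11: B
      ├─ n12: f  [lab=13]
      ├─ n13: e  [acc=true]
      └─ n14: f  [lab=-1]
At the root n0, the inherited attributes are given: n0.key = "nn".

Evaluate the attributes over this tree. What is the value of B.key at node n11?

1. n0.key = "nn"  [given at root]
2. n1.key = 22  [len(S.key) + 20]
3. n1.fin = 17  [17]
4. n2.env = 19  [B.fin + 2]
5. n2.wid = 24  [B.fin + B.key - 15]
6. n2.cnt = true  [true]
7. n3.mk = -8  [terminal]
8. n2.live = 11  [A.wid - 13]
9. n4.key = "pw"  ["pw"]
10. n5.mk = 7  [terminal]
11. n4.val = false  [c.mk > 7]
12. n6.mk = 27  [terminal]
13. n1.pre = -3  [(if S.val then A.live else B.fin) - 20]
14. n1.idx = false  [B.key > 22]
15. n7.key = -7  [B₀.pre - 4]
16. n7.fin = 16  [B₀.pre + 19]
17. n8.key = 6  [B₀.fin * -2 + 38]
18. n8.fin = -7  [B₀.fin - 23]
19. n9.lab = 0  [terminal]
20. n8.pre = 12  [B.key + 6]
21. n8.idx = true  [true]
22. n10.mk = 19  [terminal]
23. n11.key = 11  [B₁.pre - 1]
24. n11.fin = 2  [B₁.pre * -1 + 14]
25. n12.lab = 13  [terminal]
26. n13.acc = true  [terminal]
27. n14.lab = -1  [terminal]
28. n11.pre = 2  [B.key - 9]
29. n11.idx = true  [e.acc == true]
30. n7.pre = 14  [B₂.pre * -1 + 16]
31. n7.idx = false  [B₂.idx == false]
32. n0.val = false  [B₁.idx == true]

11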